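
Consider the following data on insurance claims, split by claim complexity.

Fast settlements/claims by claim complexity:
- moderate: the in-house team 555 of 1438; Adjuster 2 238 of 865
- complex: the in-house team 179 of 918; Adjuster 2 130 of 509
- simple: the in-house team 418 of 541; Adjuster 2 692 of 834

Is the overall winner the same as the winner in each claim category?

No

Moderate: the in-house team 555/1438 = 38.6%, Adjuster 2 238/865 = 27.5% → the in-house team
Complex: the in-house team 179/918 = 19.5%, Adjuster 2 130/509 = 25.5% → Adjuster 2
Simple: the in-house team 418/541 = 77.3%, Adjuster 2 692/834 = 83.0% → Adjuster 2
Overall: the in-house team 1152/2897 = 39.8%, Adjuster 2 1060/2208 = 48.0% → Adjuster 2
Neither sweeps: the in-house team wins 1 of 3 groups, Adjuster 2 wins 2. Adjuster 2 wins overall but not every group — no Simpson reversal.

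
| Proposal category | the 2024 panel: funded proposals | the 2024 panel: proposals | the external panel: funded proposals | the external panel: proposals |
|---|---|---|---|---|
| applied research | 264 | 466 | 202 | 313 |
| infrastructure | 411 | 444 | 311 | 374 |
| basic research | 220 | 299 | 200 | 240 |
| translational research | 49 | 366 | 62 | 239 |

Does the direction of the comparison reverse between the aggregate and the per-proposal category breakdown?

Applied research: the 2024 panel 264/466 = 56.7%, the external panel 202/313 = 64.5% → the external panel
Infrastructure: the 2024 panel 411/444 = 92.6%, the external panel 311/374 = 83.2% → the 2024 panel
Basic research: the 2024 panel 220/299 = 73.6%, the external panel 200/240 = 83.3% → the external panel
Translational research: the 2024 panel 49/366 = 13.4%, the external panel 62/239 = 25.9% → the external panel
Overall: the 2024 panel 944/1575 = 59.9%, the external panel 775/1166 = 66.5% → the external panel
Neither sweeps: the 2024 panel wins 1 of 4 groups, the external panel wins 3. The external panel wins overall but not every group — no Simpson reversal.

No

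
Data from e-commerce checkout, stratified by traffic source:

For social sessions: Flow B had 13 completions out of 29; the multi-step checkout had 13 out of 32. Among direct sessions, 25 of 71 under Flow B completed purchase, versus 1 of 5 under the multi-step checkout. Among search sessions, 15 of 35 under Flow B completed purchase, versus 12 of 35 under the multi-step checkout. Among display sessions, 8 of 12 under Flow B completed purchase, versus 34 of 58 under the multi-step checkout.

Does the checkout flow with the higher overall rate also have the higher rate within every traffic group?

No

Social: Flow B 13/29 = 44.8%, the multi-step checkout 13/32 = 40.6% → Flow B
Direct: Flow B 25/71 = 35.2%, the multi-step checkout 1/5 = 20.0% → Flow B
Search: Flow B 15/35 = 42.9%, the multi-step checkout 12/35 = 34.3% → Flow B
Display: Flow B 8/12 = 66.7%, the multi-step checkout 34/58 = 58.6% → Flow B
Overall: Flow B 61/147 = 41.5%, the multi-step checkout 60/130 = 46.2% → the multi-step checkout
Flow B wins each traffic group but the multi-step checkout wins overall — the comparison reverses. Flow B's sessions skew toward direct, which has a lower base rate.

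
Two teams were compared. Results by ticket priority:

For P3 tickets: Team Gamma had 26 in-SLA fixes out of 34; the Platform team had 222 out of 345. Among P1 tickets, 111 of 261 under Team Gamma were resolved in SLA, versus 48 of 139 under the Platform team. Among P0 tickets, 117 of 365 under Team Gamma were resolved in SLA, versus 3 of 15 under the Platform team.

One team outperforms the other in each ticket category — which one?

P3: Team Gamma 26/34 = 76.5%, the Platform team 222/345 = 64.3% → Team Gamma
P1: Team Gamma 111/261 = 42.5%, the Platform team 48/139 = 34.5% → Team Gamma
P0: Team Gamma 117/365 = 32.1%, the Platform team 3/15 = 20.0% → Team Gamma
Team Gamma has the higher rate in all 3 groups.

Team Gamma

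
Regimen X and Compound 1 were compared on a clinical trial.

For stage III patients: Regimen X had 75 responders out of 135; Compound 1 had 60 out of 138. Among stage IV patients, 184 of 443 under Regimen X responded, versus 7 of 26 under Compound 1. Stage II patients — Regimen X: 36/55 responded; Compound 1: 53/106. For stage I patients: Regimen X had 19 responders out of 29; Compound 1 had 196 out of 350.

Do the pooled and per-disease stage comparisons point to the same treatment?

No

Stage III: Regimen X 75/135 = 55.6%, Compound 1 60/138 = 43.5% → Regimen X
Stage IV: Regimen X 184/443 = 41.5%, Compound 1 7/26 = 26.9% → Regimen X
Stage II: Regimen X 36/55 = 65.5%, Compound 1 53/106 = 50.0% → Regimen X
Stage I: Regimen X 19/29 = 65.5%, Compound 1 196/350 = 56.0% → Regimen X
Overall: Regimen X 314/662 = 47.4%, Compound 1 316/620 = 51.0% → Compound 1
Regimen X wins each disease group but Compound 1 wins overall — the comparison reverses. Regimen X's patients skew toward stage IV, which has a lower base rate.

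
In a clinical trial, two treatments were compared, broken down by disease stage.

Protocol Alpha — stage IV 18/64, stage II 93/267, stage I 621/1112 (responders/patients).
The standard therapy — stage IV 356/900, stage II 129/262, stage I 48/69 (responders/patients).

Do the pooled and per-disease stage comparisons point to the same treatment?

Stage IV: Protocol Alpha 18/64 = 28.1%, the standard therapy 356/900 = 39.6% → the standard therapy
Stage II: Protocol Alpha 93/267 = 34.8%, the standard therapy 129/262 = 49.2% → the standard therapy
Stage I: Protocol Alpha 621/1112 = 55.8%, the standard therapy 48/69 = 69.6% → the standard therapy
Overall: Protocol Alpha 732/1443 = 50.7%, the standard therapy 533/1231 = 43.3% → Protocol Alpha
The standard therapy wins each disease group but Protocol Alpha wins overall — the comparison reverses. The standard therapy's patients skew toward stage IV, which has a lower base rate.

No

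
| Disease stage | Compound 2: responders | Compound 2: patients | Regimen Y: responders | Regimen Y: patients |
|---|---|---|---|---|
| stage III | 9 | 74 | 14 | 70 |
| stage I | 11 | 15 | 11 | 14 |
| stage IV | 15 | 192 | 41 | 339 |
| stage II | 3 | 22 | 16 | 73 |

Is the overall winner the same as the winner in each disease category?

Yes

Stage III: Compound 2 9/74 = 12.2%, Regimen Y 14/70 = 20.0% → Regimen Y
Stage I: Compound 2 11/15 = 73.3%, Regimen Y 11/14 = 78.6% → Regimen Y
Stage IV: Compound 2 15/192 = 7.8%, Regimen Y 41/339 = 12.1% → Regimen Y
Stage II: Compound 2 3/22 = 13.6%, Regimen Y 16/73 = 21.9% → Regimen Y
Overall: Compound 2 38/303 = 12.5%, Regimen Y 82/496 = 16.5% → Regimen Y
Regimen Y wins overall and in every disease group — no reversal.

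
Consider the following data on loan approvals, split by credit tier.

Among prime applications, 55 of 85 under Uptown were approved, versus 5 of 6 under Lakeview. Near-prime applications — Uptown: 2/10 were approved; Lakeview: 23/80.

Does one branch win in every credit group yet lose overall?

Yes

Prime: Uptown 55/85 = 64.7%, Lakeview 5/6 = 83.3% → Lakeview
Near-prime: Uptown 2/10 = 20.0%, Lakeview 23/80 = 28.8% → Lakeview
Overall: Uptown 57/95 = 60.0%, Lakeview 28/86 = 32.6% → Uptown
Lakeview wins each credit group but Uptown wins overall — the comparison reverses. Lakeview's applications skew toward near-prime, which has a lower base rate.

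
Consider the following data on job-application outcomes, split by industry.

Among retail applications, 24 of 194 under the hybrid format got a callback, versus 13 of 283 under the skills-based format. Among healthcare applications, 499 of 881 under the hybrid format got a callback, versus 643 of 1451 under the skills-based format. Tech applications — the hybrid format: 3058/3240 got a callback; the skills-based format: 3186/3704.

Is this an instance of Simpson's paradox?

Retail: the hybrid format 24/194 = 12.4%, the skills-based format 13/283 = 4.6% → the hybrid format
Healthcare: the hybrid format 499/881 = 56.6%, the skills-based format 643/1451 = 44.3% → the hybrid format
Tech: the hybrid format 3058/3240 = 94.4%, the skills-based format 3186/3704 = 86.0% → the hybrid format
Overall: the hybrid format 3581/4315 = 83.0%, the skills-based format 3842/5438 = 70.7% → the hybrid format
The hybrid format wins overall and in every industry group — no reversal.

No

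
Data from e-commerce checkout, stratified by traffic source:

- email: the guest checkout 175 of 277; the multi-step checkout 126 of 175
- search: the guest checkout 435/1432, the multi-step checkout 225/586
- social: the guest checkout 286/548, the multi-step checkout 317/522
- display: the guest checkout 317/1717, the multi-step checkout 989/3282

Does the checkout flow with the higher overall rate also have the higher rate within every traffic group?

Email: the guest checkout 175/277 = 63.2%, the multi-step checkout 126/175 = 72.0% → the multi-step checkout
Search: the guest checkout 435/1432 = 30.4%, the multi-step checkout 225/586 = 38.4% → the multi-step checkout
Social: the guest checkout 286/548 = 52.2%, the multi-step checkout 317/522 = 60.7% → the multi-step checkout
Display: the guest checkout 317/1717 = 18.5%, the multi-step checkout 989/3282 = 30.1% → the multi-step checkout
Overall: the guest checkout 1213/3974 = 30.5%, the multi-step checkout 1657/4565 = 36.3% → the multi-step checkout
The multi-step checkout wins overall and in every traffic group — no reversal.

Yes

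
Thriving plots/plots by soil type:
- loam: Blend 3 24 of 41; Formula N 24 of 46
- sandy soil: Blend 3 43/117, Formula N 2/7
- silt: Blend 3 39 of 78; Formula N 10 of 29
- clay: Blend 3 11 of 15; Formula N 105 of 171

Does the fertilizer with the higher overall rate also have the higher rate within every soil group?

No

Loam: Blend 3 24/41 = 58.5%, Formula N 24/46 = 52.2% → Blend 3
Sandy soil: Blend 3 43/117 = 36.8%, Formula N 2/7 = 28.6% → Blend 3
Silt: Blend 3 39/78 = 50.0%, Formula N 10/29 = 34.5% → Blend 3
Clay: Blend 3 11/15 = 73.3%, Formula N 105/171 = 61.4% → Blend 3
Overall: Blend 3 117/251 = 46.6%, Formula N 141/253 = 55.7% → Formula N
Blend 3 wins each soil group but Formula N wins overall — the comparison reverses. Blend 3's plots skew toward sandy soil, which has a lower base rate.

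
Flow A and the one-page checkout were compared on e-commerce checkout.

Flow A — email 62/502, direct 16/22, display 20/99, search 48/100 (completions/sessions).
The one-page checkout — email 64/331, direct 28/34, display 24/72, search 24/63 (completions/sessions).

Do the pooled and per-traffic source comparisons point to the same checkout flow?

Email: Flow A 62/502 = 12.4%, the one-page checkout 64/331 = 19.3% → the one-page checkout
Direct: Flow A 16/22 = 72.7%, the one-page checkout 28/34 = 82.4% → the one-page checkout
Display: Flow A 20/99 = 20.2%, the one-page checkout 24/72 = 33.3% → the one-page checkout
Search: Flow A 48/100 = 48.0%, the one-page checkout 24/63 = 38.1% → Flow A
Overall: Flow A 146/723 = 20.2%, the one-page checkout 140/500 = 28.0% → the one-page checkout
Neither sweeps: Flow A wins 1 of 4 groups, the one-page checkout wins 3. The one-page checkout wins overall but not every group — no Simpson reversal.

No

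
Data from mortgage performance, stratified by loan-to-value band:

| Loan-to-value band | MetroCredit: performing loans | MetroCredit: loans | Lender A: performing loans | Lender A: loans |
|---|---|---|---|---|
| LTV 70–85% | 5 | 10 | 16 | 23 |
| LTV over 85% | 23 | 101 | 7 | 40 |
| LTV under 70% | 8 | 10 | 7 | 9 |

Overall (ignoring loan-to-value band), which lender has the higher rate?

Lender A

LTV 70–85%: MetroCredit 5/10 = 50.0%, Lender A 16/23 = 69.6% → Lender A
LTV over 85%: MetroCredit 23/101 = 22.8%, Lender A 7/40 = 17.5% → MetroCredit
LTV under 70%: MetroCredit 8/10 = 80.0%, Lender A 7/9 = 77.8% → MetroCredit
Overall: MetroCredit 36/121 = 29.8%, Lender A 30/72 = 41.7% → Lender A
(Neither sweeps every loan-to-value group, but Lender A has the higher pooled rate.)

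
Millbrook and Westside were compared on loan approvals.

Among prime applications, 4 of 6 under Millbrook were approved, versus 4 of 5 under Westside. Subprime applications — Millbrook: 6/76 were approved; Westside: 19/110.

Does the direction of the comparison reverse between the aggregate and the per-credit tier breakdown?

Prime: Millbrook 4/6 = 66.7%, Westside 4/5 = 80.0% → Westside
Subprime: Millbrook 6/76 = 7.9%, Westside 19/110 = 17.3% → Westside
Overall: Millbrook 10/82 = 12.2%, Westside 23/115 = 20.0% → Westside
Westside wins overall and in every credit group — no reversal.

No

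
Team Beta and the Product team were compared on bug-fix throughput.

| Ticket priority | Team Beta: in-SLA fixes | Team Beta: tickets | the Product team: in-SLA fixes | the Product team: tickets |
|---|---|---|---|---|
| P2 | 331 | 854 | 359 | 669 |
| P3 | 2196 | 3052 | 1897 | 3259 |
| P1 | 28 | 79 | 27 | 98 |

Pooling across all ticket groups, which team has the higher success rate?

Team Beta

P2: Team Beta 331/854 = 38.8%, the Product team 359/669 = 53.7% → the Product team
P3: Team Beta 2196/3052 = 72.0%, the Product team 1897/3259 = 58.2% → Team Beta
P1: Team Beta 28/79 = 35.4%, the Product team 27/98 = 27.6% → Team Beta
Overall: Team Beta 2555/3985 = 64.1%, the Product team 2283/4026 = 56.7% → Team Beta
(Neither sweeps every ticket group, but Team Beta has the higher pooled rate.)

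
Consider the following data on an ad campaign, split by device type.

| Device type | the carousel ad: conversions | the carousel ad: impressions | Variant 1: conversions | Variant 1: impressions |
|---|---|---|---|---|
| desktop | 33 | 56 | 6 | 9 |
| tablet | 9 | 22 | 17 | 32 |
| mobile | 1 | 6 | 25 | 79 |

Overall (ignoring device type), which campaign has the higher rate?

the carousel ad

Desktop: the carousel ad 33/56 = 58.9%, Variant 1 6/9 = 66.7% → Variant 1
Tablet: the carousel ad 9/22 = 40.9%, Variant 1 17/32 = 53.1% → Variant 1
Mobile: the carousel ad 1/6 = 16.7%, Variant 1 25/79 = 31.6% → Variant 1
Overall: the carousel ad 43/84 = 51.2%, Variant 1 48/120 = 40.0% → the carousel ad
(Variant 1 wins every device group but the carousel ad wins overall — Variant 1's impressions skew toward the low-rate mobile group.)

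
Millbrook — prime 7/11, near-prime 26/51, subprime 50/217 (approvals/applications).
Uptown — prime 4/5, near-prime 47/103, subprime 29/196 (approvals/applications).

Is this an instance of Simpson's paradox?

Prime: Millbrook 7/11 = 63.6%, Uptown 4/5 = 80.0% → Uptown
Near-prime: Millbrook 26/51 = 51.0%, Uptown 47/103 = 45.6% → Millbrook
Subprime: Millbrook 50/217 = 23.0%, Uptown 29/196 = 14.8% → Millbrook
Overall: Millbrook 83/279 = 29.7%, Uptown 80/304 = 26.3% → Millbrook
Neither sweeps: Millbrook wins 2 of 3 groups, Uptown wins 1. Millbrook wins overall but not every group — no Simpson reversal.

No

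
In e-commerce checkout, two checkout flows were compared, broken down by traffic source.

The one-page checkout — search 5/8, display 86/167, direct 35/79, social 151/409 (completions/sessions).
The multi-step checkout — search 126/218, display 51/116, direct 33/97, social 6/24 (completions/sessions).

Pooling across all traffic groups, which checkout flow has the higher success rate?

the multi-step checkout

Search: the one-page checkout 5/8 = 62.5%, the multi-step checkout 126/218 = 57.8% → the one-page checkout
Display: the one-page checkout 86/167 = 51.5%, the multi-step checkout 51/116 = 44.0% → the one-page checkout
Direct: the one-page checkout 35/79 = 44.3%, the multi-step checkout 33/97 = 34.0% → the one-page checkout
Social: the one-page checkout 151/409 = 36.9%, the multi-step checkout 6/24 = 25.0% → the one-page checkout
Overall: the one-page checkout 277/663 = 41.8%, the multi-step checkout 216/455 = 47.5% → the multi-step checkout
(The one-page checkout wins every traffic group but the multi-step checkout wins overall — the one-page checkout's sessions skew toward the low-rate social group.)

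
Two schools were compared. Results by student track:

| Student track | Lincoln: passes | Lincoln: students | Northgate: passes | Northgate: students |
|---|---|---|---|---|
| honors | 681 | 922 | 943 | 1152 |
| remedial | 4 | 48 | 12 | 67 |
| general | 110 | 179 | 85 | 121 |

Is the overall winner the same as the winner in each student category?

Yes

Honors: Lincoln 681/922 = 73.9%, Northgate 943/1152 = 81.9% → Northgate
Remedial: Lincoln 4/48 = 8.3%, Northgate 12/67 = 17.9% → Northgate
General: Lincoln 110/179 = 61.5%, Northgate 85/121 = 70.2% → Northgate
Overall: Lincoln 795/1149 = 69.2%, Northgate 1040/1340 = 77.6% → Northgate
Northgate wins overall and in every student group — no reversal.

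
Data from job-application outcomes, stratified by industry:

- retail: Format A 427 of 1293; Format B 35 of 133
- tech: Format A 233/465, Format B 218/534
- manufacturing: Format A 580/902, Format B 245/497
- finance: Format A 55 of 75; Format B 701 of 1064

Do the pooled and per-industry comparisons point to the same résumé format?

No

Retail: Format A 427/1293 = 33.0%, Format B 35/133 = 26.3% → Format A
Tech: Format A 233/465 = 50.1%, Format B 218/534 = 40.8% → Format A
Manufacturing: Format A 580/902 = 64.3%, Format B 245/497 = 49.3% → Format A
Finance: Format A 55/75 = 73.3%, Format B 701/1064 = 65.9% → Format A
Overall: Format A 1295/2735 = 47.3%, Format B 1199/2228 = 53.8% → Format B
Format A wins each industry group but Format B wins overall — the comparison reverses. Format A's applications skew toward retail, which has a lower base rate.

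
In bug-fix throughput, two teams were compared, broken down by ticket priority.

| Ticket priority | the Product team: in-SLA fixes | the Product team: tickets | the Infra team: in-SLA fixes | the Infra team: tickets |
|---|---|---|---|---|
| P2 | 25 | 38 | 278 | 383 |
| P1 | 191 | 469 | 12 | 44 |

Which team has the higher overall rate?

the Infra team

P2: the Product team 25/38 = 65.8%, the Infra team 278/383 = 72.6% → the Infra team
P1: the Product team 191/469 = 40.7%, the Infra team 12/44 = 27.3% → the Product team
Overall: the Product team 216/507 = 42.6%, the Infra team 290/427 = 67.9% → the Infra team
(Neither sweeps every ticket group, but the Infra team has the higher pooled rate.)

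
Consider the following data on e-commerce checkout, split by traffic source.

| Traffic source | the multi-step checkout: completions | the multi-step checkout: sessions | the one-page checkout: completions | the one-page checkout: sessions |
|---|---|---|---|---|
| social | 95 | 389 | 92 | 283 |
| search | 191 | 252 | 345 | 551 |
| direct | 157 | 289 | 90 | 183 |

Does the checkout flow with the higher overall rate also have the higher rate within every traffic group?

No

Social: the multi-step checkout 95/389 = 24.4%, the one-page checkout 92/283 = 32.5% → the one-page checkout
Search: the multi-step checkout 191/252 = 75.8%, the one-page checkout 345/551 = 62.6% → the multi-step checkout
Direct: the multi-step checkout 157/289 = 54.3%, the one-page checkout 90/183 = 49.2% → the multi-step checkout
Overall: the multi-step checkout 443/930 = 47.6%, the one-page checkout 527/1017 = 51.8% → the one-page checkout
Neither sweeps: the multi-step checkout wins 2 of 3 groups, the one-page checkout wins 1. The one-page checkout wins overall but not every group — no Simpson reversal.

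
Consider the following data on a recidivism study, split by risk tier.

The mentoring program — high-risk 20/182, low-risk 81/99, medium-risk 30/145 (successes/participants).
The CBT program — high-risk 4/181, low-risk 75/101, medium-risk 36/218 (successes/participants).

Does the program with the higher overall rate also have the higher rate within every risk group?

High-risk: the mentoring program 20/182 = 11.0%, the CBT program 4/181 = 2.2% → the mentoring program
Low-risk: the mentoring program 81/99 = 81.8%, the CBT program 75/101 = 74.3% → the mentoring program
Medium-risk: the mentoring program 30/145 = 20.7%, the CBT program 36/218 = 16.5% → the mentoring program
Overall: the mentoring program 131/426 = 30.8%, the CBT program 115/500 = 23.0% → the mentoring program
The mentoring program wins overall and in every risk group — no reversal.

Yes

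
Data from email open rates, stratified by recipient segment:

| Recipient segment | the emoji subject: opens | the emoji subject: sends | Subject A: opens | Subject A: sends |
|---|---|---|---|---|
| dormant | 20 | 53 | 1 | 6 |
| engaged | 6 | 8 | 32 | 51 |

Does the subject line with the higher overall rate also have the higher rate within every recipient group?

Dormant: the emoji subject 20/53 = 37.7%, Subject A 1/6 = 16.7% → the emoji subject
Engaged: the emoji subject 6/8 = 75.0%, Subject A 32/51 = 62.7% → the emoji subject
Overall: the emoji subject 26/61 = 42.6%, Subject A 33/57 = 57.9% → Subject A
The emoji subject wins each recipient group but Subject A wins overall — the comparison reverses. The emoji subject's sends skew toward dormant, which has a lower base rate.

No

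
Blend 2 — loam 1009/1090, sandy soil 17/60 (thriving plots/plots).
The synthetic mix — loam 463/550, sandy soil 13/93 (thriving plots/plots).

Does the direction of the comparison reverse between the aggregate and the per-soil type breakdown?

Loam: Blend 2 1009/1090 = 92.6%, the synthetic mix 463/550 = 84.2% → Blend 2
Sandy soil: Blend 2 17/60 = 28.3%, the synthetic mix 13/93 = 14.0% → Blend 2
Overall: Blend 2 1026/1150 = 89.2%, the synthetic mix 476/643 = 74.0% → Blend 2
Blend 2 wins overall and in every soil group — no reversal.

No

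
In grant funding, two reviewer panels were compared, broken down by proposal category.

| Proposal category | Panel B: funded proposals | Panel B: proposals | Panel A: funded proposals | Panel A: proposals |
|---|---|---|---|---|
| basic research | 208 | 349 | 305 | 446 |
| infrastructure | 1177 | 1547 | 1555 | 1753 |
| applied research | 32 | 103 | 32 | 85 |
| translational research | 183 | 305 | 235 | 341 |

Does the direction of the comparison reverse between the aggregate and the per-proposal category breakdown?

Basic research: Panel B 208/349 = 59.6%, Panel A 305/446 = 68.4% → Panel A
Infrastructure: Panel B 1177/1547 = 76.1%, Panel A 1555/1753 = 88.7% → Panel A
Applied research: Panel B 32/103 = 31.1%, Panel A 32/85 = 37.6% → Panel A
Translational research: Panel B 183/305 = 60.0%, Panel A 235/341 = 68.9% → Panel A
Overall: Panel B 1600/2304 = 69.4%, Panel A 2127/2625 = 81.0% → Panel A
Panel A wins overall and in every proposal group — no reversal.

No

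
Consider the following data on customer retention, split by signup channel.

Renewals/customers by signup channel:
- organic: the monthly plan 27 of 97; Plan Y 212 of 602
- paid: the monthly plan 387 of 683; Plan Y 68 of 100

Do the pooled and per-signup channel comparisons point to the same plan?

Organic: the monthly plan 27/97 = 27.8%, Plan Y 212/602 = 35.2% → Plan Y
Paid: the monthly plan 387/683 = 56.7%, Plan Y 68/100 = 68.0% → Plan Y
Overall: the monthly plan 414/780 = 53.1%, Plan Y 280/702 = 39.9% → the monthly plan
Plan Y wins each signup group but the monthly plan wins overall — the comparison reverses. Plan Y's customers skew toward organic, which has a lower base rate.

No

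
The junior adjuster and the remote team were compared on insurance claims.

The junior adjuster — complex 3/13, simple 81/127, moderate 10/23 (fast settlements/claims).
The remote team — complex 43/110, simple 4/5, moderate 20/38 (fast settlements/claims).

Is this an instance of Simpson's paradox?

Complex: the junior adjuster 3/13 = 23.1%, the remote team 43/110 = 39.1% → the remote team
Simple: the junior adjuster 81/127 = 63.8%, the remote team 4/5 = 80.0% → the remote team
Moderate: the junior adjuster 10/23 = 43.5%, the remote team 20/38 = 52.6% → the remote team
Overall: the junior adjuster 94/163 = 57.7%, the remote team 67/153 = 43.8% → the junior adjuster
The remote team wins each claim group but the junior adjuster wins overall — the comparison reverses. The remote team's claims skew toward complex, which has a lower base rate.

Yes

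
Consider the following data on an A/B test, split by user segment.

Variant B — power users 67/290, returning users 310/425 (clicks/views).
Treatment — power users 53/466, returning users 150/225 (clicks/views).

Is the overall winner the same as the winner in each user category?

Yes

Power users: Variant B 67/290 = 23.1%, Treatment 53/466 = 11.4% → Variant B
Returning users: Variant B 310/425 = 72.9%, Treatment 150/225 = 66.7% → Variant B
Overall: Variant B 377/715 = 52.7%, Treatment 203/691 = 29.4% → Variant B
Variant B wins overall and in every user group — no reversal.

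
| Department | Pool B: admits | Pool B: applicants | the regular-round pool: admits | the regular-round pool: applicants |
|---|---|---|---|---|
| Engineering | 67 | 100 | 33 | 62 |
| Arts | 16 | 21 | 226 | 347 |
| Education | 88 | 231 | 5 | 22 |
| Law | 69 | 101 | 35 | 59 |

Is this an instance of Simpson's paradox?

Yes

Engineering: Pool B 67/100 = 67.0%, the regular-round pool 33/62 = 53.2% → Pool B
Arts: Pool B 16/21 = 76.2%, the regular-round pool 226/347 = 65.1% → Pool B
Education: Pool B 88/231 = 38.1%, the regular-round pool 5/22 = 22.7% → Pool B
Law: Pool B 69/101 = 68.3%, the regular-round pool 35/59 = 59.3% → Pool B
Overall: Pool B 240/453 = 53.0%, the regular-round pool 299/490 = 61.0% → the regular-round pool
Pool B wins each department group but the regular-round pool wins overall — the comparison reverses. Pool B's applicants skew toward Education, which has a lower base rate.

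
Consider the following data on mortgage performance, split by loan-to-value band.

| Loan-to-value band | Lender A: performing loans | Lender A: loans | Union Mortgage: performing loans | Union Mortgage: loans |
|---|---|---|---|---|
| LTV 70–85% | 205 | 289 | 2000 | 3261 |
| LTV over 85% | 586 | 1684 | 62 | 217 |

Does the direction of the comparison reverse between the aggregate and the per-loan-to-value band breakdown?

LTV 70–85%: Lender A 205/289 = 70.9%, Union Mortgage 2000/3261 = 61.3% → Lender A
LTV over 85%: Lender A 586/1684 = 34.8%, Union Mortgage 62/217 = 28.6% → Lender A
Overall: Lender A 791/1973 = 40.1%, Union Mortgage 2062/3478 = 59.3% → Union Mortgage
Lender A wins each loan-to-value group but Union Mortgage wins overall — the comparison reverses. Lender A's loans skew toward LTV over 85%, which has a lower base rate.

Yes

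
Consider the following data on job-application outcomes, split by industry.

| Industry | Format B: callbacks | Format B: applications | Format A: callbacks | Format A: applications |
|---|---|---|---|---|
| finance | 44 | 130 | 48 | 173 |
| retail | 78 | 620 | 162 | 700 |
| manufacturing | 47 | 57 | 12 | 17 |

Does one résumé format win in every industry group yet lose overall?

No

Finance: Format B 44/130 = 33.8%, Format A 48/173 = 27.7% → Format B
Retail: Format B 78/620 = 12.6%, Format A 162/700 = 23.1% → Format A
Manufacturing: Format B 47/57 = 82.5%, Format A 12/17 = 70.6% → Format B
Overall: Format B 169/807 = 20.9%, Format A 222/890 = 24.9% → Format A
Neither sweeps: Format B wins 2 of 3 groups, Format A wins 1. Format A wins overall but not every group — no Simpson reversal.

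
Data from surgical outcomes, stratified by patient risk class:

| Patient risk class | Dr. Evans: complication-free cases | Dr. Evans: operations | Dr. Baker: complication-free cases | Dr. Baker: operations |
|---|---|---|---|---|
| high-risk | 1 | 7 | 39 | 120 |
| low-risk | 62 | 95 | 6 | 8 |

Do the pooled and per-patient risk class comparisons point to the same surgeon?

No

High-risk: Dr. Evans 1/7 = 14.3%, Dr. Baker 39/120 = 32.5% → Dr. Baker
Low-risk: Dr. Evans 62/95 = 65.3%, Dr. Baker 6/8 = 75.0% → Dr. Baker
Overall: Dr. Evans 63/102 = 61.8%, Dr. Baker 45/128 = 35.2% → Dr. Evans
Dr. Baker wins each patient risk group but Dr. Evans wins overall — the comparison reverses. Dr. Baker's operations skew toward high-risk, which has a lower base rate.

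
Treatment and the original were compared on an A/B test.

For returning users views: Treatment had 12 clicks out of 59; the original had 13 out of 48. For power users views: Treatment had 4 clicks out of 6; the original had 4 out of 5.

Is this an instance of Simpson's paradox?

Returning users: Treatment 12/59 = 20.3%, the original 13/48 = 27.1% → the original
Power users: Treatment 4/6 = 66.7%, the original 4/5 = 80.0% → the original
Overall: Treatment 16/65 = 24.6%, the original 17/53 = 32.1% → the original
The original wins overall and in every user group — no reversal.

No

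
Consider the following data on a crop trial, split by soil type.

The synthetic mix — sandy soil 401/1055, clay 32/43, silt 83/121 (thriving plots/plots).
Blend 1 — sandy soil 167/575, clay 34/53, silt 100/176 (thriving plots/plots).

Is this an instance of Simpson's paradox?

Sandy soil: the synthetic mix 401/1055 = 38.0%, Blend 1 167/575 = 29.0% → the synthetic mix
Clay: the synthetic mix 32/43 = 74.4%, Blend 1 34/53 = 64.2% → the synthetic mix
Silt: the synthetic mix 83/121 = 68.6%, Blend 1 100/176 = 56.8% → the synthetic mix
Overall: the synthetic mix 516/1219 = 42.3%, Blend 1 301/804 = 37.4% → the synthetic mix
The synthetic mix wins overall and in every soil group — no reversal.

No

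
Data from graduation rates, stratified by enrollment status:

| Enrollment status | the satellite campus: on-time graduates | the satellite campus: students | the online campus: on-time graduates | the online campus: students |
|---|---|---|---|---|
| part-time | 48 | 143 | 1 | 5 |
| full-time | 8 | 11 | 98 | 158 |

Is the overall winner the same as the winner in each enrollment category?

No

Part-time: the satellite campus 48/143 = 33.6%, the online campus 1/5 = 20.0% → the satellite campus
Full-time: the satellite campus 8/11 = 72.7%, the online campus 98/158 = 62.0% → the satellite campus
Overall: the satellite campus 56/154 = 36.4%, the online campus 99/163 = 60.7% → the online campus
The satellite campus wins each enrollment group but the online campus wins overall — the comparison reverses. The satellite campus's students skew toward part-time, which has a lower base rate.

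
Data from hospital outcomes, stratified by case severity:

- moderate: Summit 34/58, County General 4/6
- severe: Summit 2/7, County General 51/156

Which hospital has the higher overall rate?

Summit

Moderate: Summit 34/58 = 58.6%, County General 4/6 = 66.7% → County General
Severe: Summit 2/7 = 28.6%, County General 51/156 = 32.7% → County General
Overall: Summit 36/65 = 55.4%, County General 55/162 = 34.0% → Summit
(County General wins every case group but Summit wins overall — County General's patients skew toward the low-rate severe group.)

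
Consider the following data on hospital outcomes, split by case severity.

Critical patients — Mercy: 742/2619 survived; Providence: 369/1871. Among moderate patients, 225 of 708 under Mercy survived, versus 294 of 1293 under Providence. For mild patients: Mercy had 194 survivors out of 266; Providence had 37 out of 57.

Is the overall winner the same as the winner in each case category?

Critical: Mercy 742/2619 = 28.3%, Providence 369/1871 = 19.7% → Mercy
Moderate: Mercy 225/708 = 31.8%, Providence 294/1293 = 22.7% → Mercy
Mild: Mercy 194/266 = 72.9%, Providence 37/57 = 64.9% → Mercy
Overall: Mercy 1161/3593 = 32.3%, Providence 700/3221 = 21.7% → Mercy
Mercy wins overall and in every case group — no reversal.

Yes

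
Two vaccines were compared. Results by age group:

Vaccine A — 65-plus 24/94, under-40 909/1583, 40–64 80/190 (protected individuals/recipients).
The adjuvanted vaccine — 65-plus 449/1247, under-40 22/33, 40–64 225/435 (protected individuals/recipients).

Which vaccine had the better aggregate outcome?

65-plus: Vaccine A 24/94 = 25.5%, the adjuvanted vaccine 449/1247 = 36.0% → the adjuvanted vaccine
Under-40: Vaccine A 909/1583 = 57.4%, the adjuvanted vaccine 22/33 = 66.7% → the adjuvanted vaccine
40–64: Vaccine A 80/190 = 42.1%, the adjuvanted vaccine 225/435 = 51.7% → the adjuvanted vaccine
Overall: Vaccine A 1013/1867 = 54.3%, the adjuvanted vaccine 696/1715 = 40.6% → Vaccine A
(The adjuvanted vaccine wins every age group but Vaccine A wins overall — the adjuvanted vaccine's recipients skew toward the low-rate 65-plus group.)

Vaccine A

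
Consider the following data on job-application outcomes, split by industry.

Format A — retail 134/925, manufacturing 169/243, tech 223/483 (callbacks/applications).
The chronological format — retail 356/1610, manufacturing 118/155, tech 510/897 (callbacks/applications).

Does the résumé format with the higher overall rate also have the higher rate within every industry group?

Retail: Format A 134/925 = 14.5%, the chronological format 356/1610 = 22.1% → the chronological format
Manufacturing: Format A 169/243 = 69.5%, the chronological format 118/155 = 76.1% → the chronological format
Tech: Format A 223/483 = 46.2%, the chronological format 510/897 = 56.9% → the chronological format
Overall: Format A 526/1651 = 31.9%, the chronological format 984/2662 = 37.0% → the chronological format
The chronological format wins overall and in every industry group — no reversal.

Yes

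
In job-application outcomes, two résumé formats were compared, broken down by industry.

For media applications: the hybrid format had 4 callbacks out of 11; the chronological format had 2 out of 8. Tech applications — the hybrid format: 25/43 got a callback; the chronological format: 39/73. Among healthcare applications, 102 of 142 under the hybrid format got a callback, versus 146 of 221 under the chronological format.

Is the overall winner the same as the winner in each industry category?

Media: the hybrid format 4/11 = 36.4%, the chronological format 2/8 = 25.0% → the hybrid format
Tech: the hybrid format 25/43 = 58.1%, the chronological format 39/73 = 53.4% → the hybrid format
Healthcare: the hybrid format 102/142 = 71.8%, the chronological format 146/221 = 66.1% → the hybrid format
Overall: the hybrid format 131/196 = 66.8%, the chronological format 187/302 = 61.9% → the hybrid format
The hybrid format wins overall and in every industry group — no reversal.

Yes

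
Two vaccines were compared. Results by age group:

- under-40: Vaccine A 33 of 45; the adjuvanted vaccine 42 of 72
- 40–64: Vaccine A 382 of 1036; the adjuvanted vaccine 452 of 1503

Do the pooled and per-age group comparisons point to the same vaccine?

Yes

Under-40: Vaccine A 33/45 = 73.3%, the adjuvanted vaccine 42/72 = 58.3% → Vaccine A
40–64: Vaccine A 382/1036 = 36.9%, the adjuvanted vaccine 452/1503 = 30.1% → Vaccine A
Overall: Vaccine A 415/1081 = 38.4%, the adjuvanted vaccine 494/1575 = 31.4% → Vaccine A
Vaccine A wins overall and in every age group — no reversal.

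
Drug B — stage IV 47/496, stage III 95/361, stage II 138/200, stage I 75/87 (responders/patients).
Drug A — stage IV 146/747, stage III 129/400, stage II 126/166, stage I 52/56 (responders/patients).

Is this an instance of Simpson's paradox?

Stage IV: Drug B 47/496 = 9.5%, Drug A 146/747 = 19.5% → Drug A
Stage III: Drug B 95/361 = 26.3%, Drug A 129/400 = 32.2% → Drug A
Stage II: Drug B 138/200 = 69.0%, Drug A 126/166 = 75.9% → Drug A
Stage I: Drug B 75/87 = 86.2%, Drug A 52/56 = 92.9% → Drug A
Overall: Drug B 355/1144 = 31.0%, Drug A 453/1369 = 33.1% → Drug A
Drug A wins overall and in every disease group — no reversal.

No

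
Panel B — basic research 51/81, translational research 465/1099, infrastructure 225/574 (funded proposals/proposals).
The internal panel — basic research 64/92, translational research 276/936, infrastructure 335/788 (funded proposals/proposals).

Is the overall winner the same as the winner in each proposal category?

Basic research: Panel B 51/81 = 63.0%, the internal panel 64/92 = 69.6% → the internal panel
Translational research: Panel B 465/1099 = 42.3%, the internal panel 276/936 = 29.5% → Panel B
Infrastructure: Panel B 225/574 = 39.2%, the internal panel 335/788 = 42.5% → the internal panel
Overall: Panel B 741/1754 = 42.2%, the internal panel 675/1816 = 37.2% → Panel B
Neither sweeps: Panel B wins 1 of 3 groups, the internal panel wins 2. Panel B wins overall but not every group — no Simpson reversal.

No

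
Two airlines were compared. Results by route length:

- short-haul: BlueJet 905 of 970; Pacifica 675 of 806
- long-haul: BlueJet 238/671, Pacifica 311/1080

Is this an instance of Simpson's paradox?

No

Short-haul: BlueJet 905/970 = 93.3%, Pacifica 675/806 = 83.7% → BlueJet
Long-haul: BlueJet 238/671 = 35.5%, Pacifica 311/1080 = 28.8% → BlueJet
Overall: BlueJet 1143/1641 = 69.7%, Pacifica 986/1886 = 52.3% → BlueJet
BlueJet wins overall and in every route group — no reversal.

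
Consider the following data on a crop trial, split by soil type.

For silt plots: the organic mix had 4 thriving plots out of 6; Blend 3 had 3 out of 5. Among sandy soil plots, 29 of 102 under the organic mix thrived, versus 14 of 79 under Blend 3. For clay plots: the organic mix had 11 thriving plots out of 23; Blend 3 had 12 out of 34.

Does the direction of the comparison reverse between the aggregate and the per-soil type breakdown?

No

Silt: the organic mix 4/6 = 66.7%, Blend 3 3/5 = 60.0% → the organic mix
Sandy soil: the organic mix 29/102 = 28.4%, Blend 3 14/79 = 17.7% → the organic mix
Clay: the organic mix 11/23 = 47.8%, Blend 3 12/34 = 35.3% → the organic mix
Overall: the organic mix 44/131 = 33.6%, Blend 3 29/118 = 24.6% → the organic mix
The organic mix wins overall and in every soil group — no reversal.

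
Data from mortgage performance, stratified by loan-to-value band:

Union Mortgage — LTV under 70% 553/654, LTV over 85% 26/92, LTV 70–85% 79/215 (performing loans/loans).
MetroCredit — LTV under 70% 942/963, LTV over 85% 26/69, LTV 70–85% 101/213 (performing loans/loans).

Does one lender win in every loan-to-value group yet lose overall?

No

LTV under 70%: Union Mortgage 553/654 = 84.6%, MetroCredit 942/963 = 97.8% → MetroCredit
LTV over 85%: Union Mortgage 26/92 = 28.3%, MetroCredit 26/69 = 37.7% → MetroCredit
LTV 70–85%: Union Mortgage 79/215 = 36.7%, MetroCredit 101/213 = 47.4% → MetroCredit
Overall: Union Mortgage 658/961 = 68.5%, MetroCredit 1069/1245 = 85.9% → MetroCredit
MetroCredit wins overall and in every loan-to-value group — no reversal.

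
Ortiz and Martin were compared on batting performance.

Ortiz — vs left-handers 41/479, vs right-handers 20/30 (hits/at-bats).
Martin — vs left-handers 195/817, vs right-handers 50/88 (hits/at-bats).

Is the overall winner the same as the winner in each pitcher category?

No

Vs left-handers: Ortiz 41/479 = 8.6%, Martin 195/817 = 23.9% → Martin
Vs right-handers: Ortiz 20/30 = 66.7%, Martin 50/88 = 56.8% → Ortiz
Overall: Ortiz 61/509 = 12.0%, Martin 245/905 = 27.1% → Martin
Neither sweeps: Ortiz wins 1 of 2 groups, Martin wins 1. Martin wins overall but not every group — no Simpson reversal.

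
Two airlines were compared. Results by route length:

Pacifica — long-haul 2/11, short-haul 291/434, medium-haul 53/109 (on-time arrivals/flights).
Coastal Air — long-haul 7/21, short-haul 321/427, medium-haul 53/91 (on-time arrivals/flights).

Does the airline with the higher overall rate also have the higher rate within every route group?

Long-haul: Pacifica 2/11 = 18.2%, Coastal Air 7/21 = 33.3% → Coastal Air
Short-haul: Pacifica 291/434 = 67.1%, Coastal Air 321/427 = 75.2% → Coastal Air
Medium-haul: Pacifica 53/109 = 48.6%, Coastal Air 53/91 = 58.2% → Coastal Air
Overall: Pacifica 346/554 = 62.5%, Coastal Air 381/539 = 70.7% → Coastal Air
Coastal Air wins overall and in every route group — no reversal.

Yes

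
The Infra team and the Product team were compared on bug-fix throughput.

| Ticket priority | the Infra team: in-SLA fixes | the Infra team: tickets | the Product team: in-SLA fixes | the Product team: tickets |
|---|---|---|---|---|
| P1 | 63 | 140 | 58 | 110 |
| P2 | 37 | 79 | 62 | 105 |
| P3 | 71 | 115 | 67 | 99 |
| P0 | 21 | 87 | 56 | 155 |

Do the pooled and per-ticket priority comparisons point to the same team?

Yes

P1: the Infra team 63/140 = 45.0%, the Product team 58/110 = 52.7% → the Product team
P2: the Infra team 37/79 = 46.8%, the Product team 62/105 = 59.0% → the Product team
P3: the Infra team 71/115 = 61.7%, the Product team 67/99 = 67.7% → the Product team
P0: the Infra team 21/87 = 24.1%, the Product team 56/155 = 36.1% → the Product team
Overall: the Infra team 192/421 = 45.6%, the Product team 243/469 = 51.8% → the Product team
The Product team wins overall and in every ticket group — no reversal.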